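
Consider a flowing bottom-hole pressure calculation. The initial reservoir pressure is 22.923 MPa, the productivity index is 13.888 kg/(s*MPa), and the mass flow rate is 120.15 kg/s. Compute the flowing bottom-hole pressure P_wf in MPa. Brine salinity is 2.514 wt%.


P_wf = P_i - mdot / PI
P_wf = 22.923 - 120.15 / 13.888
P_wf = 14.272 MPa


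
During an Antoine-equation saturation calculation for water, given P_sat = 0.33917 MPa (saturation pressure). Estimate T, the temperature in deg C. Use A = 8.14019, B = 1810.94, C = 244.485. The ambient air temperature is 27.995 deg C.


T = B / (A - log10(P_sat * 760 / 0.101325)) - C
T = 1810.94 / (8.14019 - log10(0.33917 * 760 / 0.101325)) - 244.485
T = 138.00 deg C


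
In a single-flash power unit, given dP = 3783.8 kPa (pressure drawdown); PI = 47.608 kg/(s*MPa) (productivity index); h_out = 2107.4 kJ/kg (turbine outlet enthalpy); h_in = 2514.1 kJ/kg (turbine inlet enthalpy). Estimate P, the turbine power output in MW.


Step 1: mdot = PI * dP / 1000 = 47.608 * 3783.8 / 1000 = 180.1392 kg/s
Step 2: P = mdot*(h_in - h_out)/1000 = 180.1392*(2514.1 - 2107.4)/1000 = 73.263 MW
P = 73.263 MW


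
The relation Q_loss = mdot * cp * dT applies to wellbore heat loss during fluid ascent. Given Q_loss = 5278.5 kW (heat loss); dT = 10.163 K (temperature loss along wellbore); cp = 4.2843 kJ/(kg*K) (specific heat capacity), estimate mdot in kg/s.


mdot = Q_loss / (cp * dT)
mdot = 5278.5 / (4.2843 * 10.163)
mdot = 121.23 kg/s


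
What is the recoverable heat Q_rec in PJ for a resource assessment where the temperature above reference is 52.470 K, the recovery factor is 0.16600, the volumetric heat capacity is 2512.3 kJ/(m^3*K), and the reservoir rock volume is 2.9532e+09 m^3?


Step 1: Q_s = Vr*rhoc*dT/1e12 = 2.9532e+09*2512.3*52.47/1e12 = 389.2919 PJ
Step 2: Q_rec = Q_s * RF = 389.2919 * 0.166 = 64.622 PJ
Q_rec = 64.622 PJ


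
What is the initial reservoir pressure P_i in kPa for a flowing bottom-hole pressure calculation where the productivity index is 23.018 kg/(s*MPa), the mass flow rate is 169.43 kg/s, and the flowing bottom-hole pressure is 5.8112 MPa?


P_i = P_wf + mdot / PI
P_i = 5.8112 + 169.43 / 23.018
P_i = 13.17196 MPa
Convert: 13.17196 MPa * 1000.0 = 13172 kPa
P_i = 13172 kPa


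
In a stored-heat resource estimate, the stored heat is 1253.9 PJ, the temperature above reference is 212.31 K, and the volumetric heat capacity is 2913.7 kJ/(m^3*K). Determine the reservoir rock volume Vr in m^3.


Vr = Q_s * 1e12 / (rhoc * dT)
Vr = 1253.9 * 1e12 / (2913.7 * 212.31)
Vr = 2.0270e+09 m^3


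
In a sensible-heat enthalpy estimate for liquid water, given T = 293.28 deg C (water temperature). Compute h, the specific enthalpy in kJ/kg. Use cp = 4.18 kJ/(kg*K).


h = cp * T
h = 4.18 * 293.28
h = 1225.9 kJ/kg


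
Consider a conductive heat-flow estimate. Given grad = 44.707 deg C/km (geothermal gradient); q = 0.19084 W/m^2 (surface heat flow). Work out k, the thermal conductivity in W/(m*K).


k = q * 1000 / grad
k = 0.19084 * 1000 / 44.707
k = 4.2687 W/(m*K)


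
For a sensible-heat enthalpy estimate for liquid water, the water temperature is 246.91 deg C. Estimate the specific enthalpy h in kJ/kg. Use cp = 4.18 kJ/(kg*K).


h = cp * T
h = 4.18 * 246.91
h = 1032.1 kJ/kg


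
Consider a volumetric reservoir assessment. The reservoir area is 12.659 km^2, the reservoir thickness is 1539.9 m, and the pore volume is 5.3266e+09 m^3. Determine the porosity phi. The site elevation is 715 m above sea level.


phi = Vp / (A * 1e6 * hr)
phi = 5.3266e+09 / (12.659 * 1e6 * 1539.9)
phi = 0.27325


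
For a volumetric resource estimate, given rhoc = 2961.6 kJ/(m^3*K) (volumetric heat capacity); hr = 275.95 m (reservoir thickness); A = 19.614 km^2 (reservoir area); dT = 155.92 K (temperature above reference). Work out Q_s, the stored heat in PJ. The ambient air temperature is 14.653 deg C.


Step 1: Vr = A*1e6*hr = 19.614*1e6*275.95 = 5.412483e+09 m^3
Step 2: Q_s = Vr*rhoc*dT/1e12 = 5.412483e+09*2961.6*155.92/1e12 = 2499.3 PJ
Q_s = 2499.3 PJ


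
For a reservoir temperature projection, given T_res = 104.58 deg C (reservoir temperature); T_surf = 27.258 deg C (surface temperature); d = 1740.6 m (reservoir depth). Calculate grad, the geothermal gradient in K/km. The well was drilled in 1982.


grad = (T_res - T_surf) / d * 1000
grad = (104.58 - 27.258) / 1740.6 * 1000
grad = 44.42261 deg C/km
Convert: 44.42261 deg C/km * 1.0 = 44.423 K/km
grad = 44.423 K/km


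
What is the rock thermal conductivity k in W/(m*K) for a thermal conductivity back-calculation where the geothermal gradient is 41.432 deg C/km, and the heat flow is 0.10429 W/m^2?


k = q / (grad / 1000)
k = 0.10429 / (41.432 / 1000)
k = 2.5171 W/(m*K)


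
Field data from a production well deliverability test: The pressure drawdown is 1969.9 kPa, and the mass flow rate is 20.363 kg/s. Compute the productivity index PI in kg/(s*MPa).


PI = mdot * 1000 / dP
PI = 20.363 * 1000 / 1969.9
PI = 10.337 kg/(s*MPa)


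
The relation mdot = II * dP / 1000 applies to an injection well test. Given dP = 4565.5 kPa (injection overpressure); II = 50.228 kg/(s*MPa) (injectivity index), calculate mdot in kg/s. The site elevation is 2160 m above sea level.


mdot = II * dP / 1000
mdot = 50.228 * 4565.5 / 1000
mdot = 229.32 kg/s


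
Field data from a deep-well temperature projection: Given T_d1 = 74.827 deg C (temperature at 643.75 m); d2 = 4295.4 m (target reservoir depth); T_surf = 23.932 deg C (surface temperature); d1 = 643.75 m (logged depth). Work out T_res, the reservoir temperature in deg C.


Step 1: grad = (T_d1 - T_surf)/d1 * 1000 = (74.827 - 23.932)/643.75 * 1000 = 79.06019 deg C/km
Step 2: T_res = T_surf + grad*d2/1000 = 23.932 + 79.06019*4295.4/1000 = 363.53 deg C
T_res = 363.53 deg C


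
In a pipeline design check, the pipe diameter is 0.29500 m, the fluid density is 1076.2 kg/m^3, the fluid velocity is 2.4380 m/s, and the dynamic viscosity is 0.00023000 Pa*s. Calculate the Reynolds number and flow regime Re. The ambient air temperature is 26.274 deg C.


Step 1: Re = rho*vel*D/mu = 1076.2*2.438*0.295/0.00023 = 3.3653e+06
Step 2: Re = 3.3653e+06 > 4000, so flow is turbulent.
Re = 3.3653e+06 (turbulent)


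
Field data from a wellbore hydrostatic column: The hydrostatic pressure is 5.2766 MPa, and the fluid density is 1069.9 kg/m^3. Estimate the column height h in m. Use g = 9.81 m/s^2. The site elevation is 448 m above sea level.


h = P * 1e6 / (g * rho)
h = 5.2766 * 1e6 / (9.81 * 1069.9)
h = 502.74 m


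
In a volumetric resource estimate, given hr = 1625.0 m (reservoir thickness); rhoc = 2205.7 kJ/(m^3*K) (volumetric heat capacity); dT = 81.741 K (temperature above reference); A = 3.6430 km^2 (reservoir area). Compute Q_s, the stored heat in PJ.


Step 1: Vr = A*1e6*hr = 3.643*1e6*1625.0 = 5.919875e+09 m^3
Step 2: Q_s = Vr*rhoc*dT/1e12 = 5.919875e+09*2205.7*81.741/1e12 = 1067.3 PJ
Q_s = 1067.3 PJ


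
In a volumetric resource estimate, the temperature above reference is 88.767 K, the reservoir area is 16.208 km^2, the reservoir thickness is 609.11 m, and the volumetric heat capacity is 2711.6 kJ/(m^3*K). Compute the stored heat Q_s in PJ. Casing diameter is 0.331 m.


Step 1: Vr = A*1e6*hr = 16.208*1e6*609.11 = 9.872455e+09 m^3
Step 2: Q_s = Vr*rhoc*dT/1e12 = 9.872455e+09*2711.6*88.767/1e12 = 2376.3 PJ
Q_s = 2376.3 PJ


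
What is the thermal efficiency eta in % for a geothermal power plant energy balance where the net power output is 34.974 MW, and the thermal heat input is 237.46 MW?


eta = W_net / Q_in * 100
eta = 34.974 / 237.46 * 100
eta = 14.728 %


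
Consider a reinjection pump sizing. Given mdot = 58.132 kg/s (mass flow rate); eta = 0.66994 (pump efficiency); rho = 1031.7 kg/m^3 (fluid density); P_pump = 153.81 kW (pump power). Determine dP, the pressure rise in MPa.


dP = P_pump * rho * eta / mdot
dP = 153.81 * 1031.7 * 0.66994 / 58.132
dP = 1828.768 kPa
Convert: 1828.768 kPa * 0.001 = 1.8288 MPa
dP = 1.8288 MPa


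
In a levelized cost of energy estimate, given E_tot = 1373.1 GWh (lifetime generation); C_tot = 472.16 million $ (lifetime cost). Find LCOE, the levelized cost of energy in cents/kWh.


LCOE = C_tot / E_tot * 100
LCOE = 472.16 / 1373.1 * 100
LCOE = 34.386 cents/kWh


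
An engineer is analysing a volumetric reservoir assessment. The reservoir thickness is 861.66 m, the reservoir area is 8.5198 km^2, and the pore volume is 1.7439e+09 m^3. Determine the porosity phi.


phi = Vp / (A * 1e6 * hr)
phi = 1.7439e+09 / (8.5198 * 1e6 * 861.66)
phi = 0.23755


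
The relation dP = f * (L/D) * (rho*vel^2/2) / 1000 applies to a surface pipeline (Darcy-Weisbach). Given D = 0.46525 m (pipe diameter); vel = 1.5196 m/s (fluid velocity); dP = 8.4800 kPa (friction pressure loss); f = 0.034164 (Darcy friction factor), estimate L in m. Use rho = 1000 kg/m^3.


L = dP*1000*D / (f*rho*vel^2/2)
L = 8.4800*1000*0.46525 / (0.034164*1000*1.5196^2/2)
L = 100.02 m


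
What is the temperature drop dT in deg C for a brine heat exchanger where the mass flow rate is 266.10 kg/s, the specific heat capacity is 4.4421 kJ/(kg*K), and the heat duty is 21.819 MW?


dT = Q * 1000 / (mdot * cp)
dT = 21.819 * 1000 / (266.10 * 4.4421)
dT = 18.45872 K
Convert (temperature difference, 1 K = 1 deg C): 18.45872 K = 18.45872 deg C
dT = 18.459 deg C


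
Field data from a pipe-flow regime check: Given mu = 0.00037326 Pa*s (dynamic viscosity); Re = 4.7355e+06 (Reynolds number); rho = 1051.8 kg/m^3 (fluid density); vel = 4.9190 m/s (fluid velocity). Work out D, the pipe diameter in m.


D = Re * mu / (rho * vel)
D = 4.7355e+06 * 0.00037326 / (1051.8 * 4.9190)
D = 0.34164 m


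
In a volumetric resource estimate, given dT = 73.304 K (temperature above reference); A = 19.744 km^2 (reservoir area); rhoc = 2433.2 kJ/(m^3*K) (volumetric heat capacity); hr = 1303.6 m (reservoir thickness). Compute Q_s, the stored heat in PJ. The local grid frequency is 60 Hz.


Step 1: Vr = A*1e6*hr = 19.744*1e6*1303.6 = 2.573828e+10 m^3
Step 2: Q_s = Vr*rhoc*dT/1e12 = 2.573828e+10*2433.2*73.304/1e12 = 4590.8 PJ
Q_s = 4590.8 PJ


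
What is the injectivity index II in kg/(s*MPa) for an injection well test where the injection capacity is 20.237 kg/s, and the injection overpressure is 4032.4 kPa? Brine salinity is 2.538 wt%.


II = mdot * 1000 / dP
II = 20.237 * 1000 / 4032.4
II = 5.0186 kg/(s*MPa)


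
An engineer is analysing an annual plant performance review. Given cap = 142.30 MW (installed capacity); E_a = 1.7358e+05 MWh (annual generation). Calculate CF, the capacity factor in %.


CF = E_a / (cap * 8760) * 100
CF = 1.7358e+05 / (142.30 * 8760) * 100
CF = 13.925 %


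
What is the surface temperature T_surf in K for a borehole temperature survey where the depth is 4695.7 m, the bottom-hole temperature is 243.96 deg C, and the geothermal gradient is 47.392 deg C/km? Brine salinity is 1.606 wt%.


T_surf = T_d - grad * d / 1000
T_surf = 243.96 - 47.392 * 4695.7 / 1000
T_surf = 21.42139 deg C
Convert to K: 21.42139 + 273.15 = 294.57 K
T_surf = 294.57 K


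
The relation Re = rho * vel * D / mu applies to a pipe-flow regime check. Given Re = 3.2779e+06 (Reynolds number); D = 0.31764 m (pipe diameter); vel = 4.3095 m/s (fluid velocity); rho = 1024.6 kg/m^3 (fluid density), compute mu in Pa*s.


mu = rho * vel * D / Re
mu = 1024.6 * 4.3095 * 0.31764 / 3.2779e+06
mu = 0.00042788 Pa*s


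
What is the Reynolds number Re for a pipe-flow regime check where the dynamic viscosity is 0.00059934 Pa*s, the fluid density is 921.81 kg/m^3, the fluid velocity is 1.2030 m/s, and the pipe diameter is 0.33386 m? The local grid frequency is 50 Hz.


Re = rho * vel * D / mu
Re = 921.81 * 1.2030 * 0.33386 / 0.00059934
Re = 6.1773e+05


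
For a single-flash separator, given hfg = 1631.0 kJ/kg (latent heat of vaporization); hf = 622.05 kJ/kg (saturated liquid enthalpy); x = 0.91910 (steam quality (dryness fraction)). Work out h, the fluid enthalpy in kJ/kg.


h = hf + x * hfg
h = 622.05 + 0.91910 * 1631.0
h = 2121.1 kJ/kg


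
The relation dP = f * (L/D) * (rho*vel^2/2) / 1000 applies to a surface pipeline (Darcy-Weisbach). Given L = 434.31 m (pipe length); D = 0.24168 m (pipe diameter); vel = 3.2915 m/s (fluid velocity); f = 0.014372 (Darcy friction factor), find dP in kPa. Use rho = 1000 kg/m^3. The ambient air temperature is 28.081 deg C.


dP = f * (L/D) * (rho*vel^2/2) / 1000
dP = 0.014372 * (434.31/0.24168) * (1000*3.2915^2/2) / 1000
dP = 139.91 kPa


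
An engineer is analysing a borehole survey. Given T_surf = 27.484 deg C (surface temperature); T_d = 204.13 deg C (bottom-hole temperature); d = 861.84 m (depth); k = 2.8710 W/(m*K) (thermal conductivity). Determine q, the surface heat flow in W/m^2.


Step 1: grad = (T_d - T_surf)/d * 1000 = (204.13 - 27.484)/861.84 * 1000 = 204.9638 deg C/km
Step 2: q = k * grad / 1000 = 2.871 * 204.9638 / 1000 = 0.58845 W/m^2
q = 0.58845 W/m^2


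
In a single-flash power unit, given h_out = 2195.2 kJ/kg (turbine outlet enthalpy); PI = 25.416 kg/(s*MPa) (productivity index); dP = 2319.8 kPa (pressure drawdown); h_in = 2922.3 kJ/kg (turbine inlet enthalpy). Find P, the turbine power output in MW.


Step 1: mdot = PI * dP / 1000 = 25.416 * 2319.8 / 1000 = 58.96004 kg/s
Step 2: P = mdot*(h_in - h_out)/1000 = 58.96004*(2922.3 - 2195.2)/1000 = 42.870 MW
P = 42.870 MW


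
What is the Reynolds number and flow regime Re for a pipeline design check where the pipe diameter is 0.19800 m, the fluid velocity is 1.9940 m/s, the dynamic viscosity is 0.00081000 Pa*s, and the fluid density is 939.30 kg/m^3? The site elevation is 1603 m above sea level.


Step 1: Re = rho*vel*D/mu = 939.3*1.994*0.198/0.00081 = 4.5784e+05
Step 2: Re = 4.5784e+05 > 4000, so flow is turbulent.
Re = 4.5784e+05 (turbulent)


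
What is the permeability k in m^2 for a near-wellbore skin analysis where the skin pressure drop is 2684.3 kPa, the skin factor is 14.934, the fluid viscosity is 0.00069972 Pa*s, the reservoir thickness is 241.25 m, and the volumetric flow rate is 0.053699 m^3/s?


k = S*q*mu / (2*pi*dP_s*1000*hr)
k = 14.934*0.053699*0.00069972 / (2*pi*2684.3*1000*241.25)
k = 1.3791e-13 m^2


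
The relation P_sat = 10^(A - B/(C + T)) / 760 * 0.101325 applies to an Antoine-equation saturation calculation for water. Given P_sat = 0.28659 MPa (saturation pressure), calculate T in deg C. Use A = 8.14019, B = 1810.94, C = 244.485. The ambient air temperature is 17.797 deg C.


T = B / (A - log10(P_sat * 760 / 0.101325)) - C
T = 1810.94 / (8.14019 - log10(0.28659 * 760 / 0.101325)) - 244.485
T = 132.18 deg C


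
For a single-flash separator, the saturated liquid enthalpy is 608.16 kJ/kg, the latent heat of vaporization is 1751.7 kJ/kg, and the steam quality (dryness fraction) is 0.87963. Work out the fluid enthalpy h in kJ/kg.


h = hf + x * hfg
h = 608.16 + 0.87963 * 1751.7
h = 2149.0 kJ/kg


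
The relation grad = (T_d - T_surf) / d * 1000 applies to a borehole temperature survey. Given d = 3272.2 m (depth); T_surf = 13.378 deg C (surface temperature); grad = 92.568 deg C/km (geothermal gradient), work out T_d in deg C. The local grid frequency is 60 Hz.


T_d = T_surf + grad * d / 1000
T_d = 13.378 + 92.568 * 3272.2 / 1000
T_d = 316.28 deg C


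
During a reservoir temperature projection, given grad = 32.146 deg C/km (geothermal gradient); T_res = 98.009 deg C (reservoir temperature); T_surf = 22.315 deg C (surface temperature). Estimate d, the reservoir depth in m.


d = (T_res - T_surf) / grad * 1000
d = (98.009 - 22.315) / 32.146 * 1000
d = 2354.7 m


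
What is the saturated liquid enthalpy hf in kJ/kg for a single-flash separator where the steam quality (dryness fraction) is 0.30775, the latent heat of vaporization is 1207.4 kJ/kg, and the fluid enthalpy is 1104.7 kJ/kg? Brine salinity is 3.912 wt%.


hf = h - x * hfg
hf = 1104.7 - 0.30775 * 1207.4
hf = 733.12 kJ/kg


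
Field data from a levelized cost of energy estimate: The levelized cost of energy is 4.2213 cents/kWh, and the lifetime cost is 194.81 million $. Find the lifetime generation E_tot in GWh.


E_tot = C_tot / LCOE * 100
E_tot = 194.81 / 4.2213 * 100
E_tot = 4614.9 GWh


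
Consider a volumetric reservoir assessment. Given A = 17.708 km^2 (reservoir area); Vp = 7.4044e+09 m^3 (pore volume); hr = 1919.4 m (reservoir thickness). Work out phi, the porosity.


phi = Vp / (A * 1e6 * hr)
phi = 7.4044e+09 / (17.708 * 1e6 * 1919.4)
phi = 0.21785


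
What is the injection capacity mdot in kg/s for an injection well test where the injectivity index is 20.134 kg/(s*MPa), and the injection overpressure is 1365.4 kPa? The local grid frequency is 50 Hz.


mdot = II * dP / 1000
mdot = 20.134 * 1365.4 / 1000
mdot = 27.491 kg/s


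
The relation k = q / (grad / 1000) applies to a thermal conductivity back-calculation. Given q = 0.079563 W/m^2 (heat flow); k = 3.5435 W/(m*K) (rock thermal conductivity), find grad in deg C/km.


grad = q / k * 1000
grad = 0.079563 / 3.5435 * 1000
grad = 22.453 deg C/km


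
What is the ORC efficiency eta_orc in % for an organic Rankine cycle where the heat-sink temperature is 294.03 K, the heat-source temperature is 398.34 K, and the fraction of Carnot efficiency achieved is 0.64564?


eta_orc = (1 - Tc/Th) * f * 100
eta_orc = (1 - 294.03/398.34) * 0.64564 * 100
eta_orc = 16.907 %


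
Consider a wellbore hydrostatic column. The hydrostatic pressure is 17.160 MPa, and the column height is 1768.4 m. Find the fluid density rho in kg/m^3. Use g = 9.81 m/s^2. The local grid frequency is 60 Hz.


rho = P * 1e6 / (g * h)
rho = 17.160 * 1e6 / (9.81 * 1768.4)
rho = 989.16 kg/m^3


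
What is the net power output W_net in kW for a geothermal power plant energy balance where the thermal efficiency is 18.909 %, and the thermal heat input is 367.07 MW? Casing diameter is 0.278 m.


W_net = eta / 100 * Q_in
W_net = 18.909 / 100 * 367.07
W_net = 69.40927 MW
Convert: 69.40927 MW * 1000.0 = 69409 kW
W_net = 69409 kW


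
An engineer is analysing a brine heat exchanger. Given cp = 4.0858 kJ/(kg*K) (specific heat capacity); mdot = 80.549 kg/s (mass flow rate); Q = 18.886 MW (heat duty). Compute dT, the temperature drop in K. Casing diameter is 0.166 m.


dT = Q * 1000 / (mdot * cp)
dT = 18.886 * 1000 / (80.549 * 4.0858)
dT = 57.386 K


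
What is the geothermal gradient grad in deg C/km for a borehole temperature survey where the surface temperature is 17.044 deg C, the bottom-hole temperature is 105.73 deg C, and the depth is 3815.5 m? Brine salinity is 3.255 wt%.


grad = (T_d - T_surf) / d * 1000
grad = (105.73 - 17.044) / 3815.5 * 1000
grad = 23.244 deg C/km


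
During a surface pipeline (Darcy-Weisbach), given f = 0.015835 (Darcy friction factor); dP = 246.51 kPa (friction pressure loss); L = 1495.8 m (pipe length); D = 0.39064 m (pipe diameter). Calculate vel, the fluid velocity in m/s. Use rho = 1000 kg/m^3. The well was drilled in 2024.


vel = sqrt(dP*1000*2*D / (f*L*rho))
vel = sqrt(246.51*1000*2*0.39064 / (0.015835*1495.8*1000))
vel = 2.8515 m/s


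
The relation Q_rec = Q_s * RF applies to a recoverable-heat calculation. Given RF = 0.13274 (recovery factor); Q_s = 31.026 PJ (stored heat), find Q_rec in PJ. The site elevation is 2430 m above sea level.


Q_rec = Q_s * RF
Q_rec = 31.026 * 0.13274
Q_rec = 4.1184 PJ


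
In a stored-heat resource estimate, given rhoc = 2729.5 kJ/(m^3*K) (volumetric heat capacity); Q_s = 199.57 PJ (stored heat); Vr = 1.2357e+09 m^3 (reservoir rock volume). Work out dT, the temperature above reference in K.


dT = Q_s * 1e12 / (Vr * rhoc)
dT = 199.57 * 1e12 / (1.2357e+09 * 2729.5)
dT = 59.170 K


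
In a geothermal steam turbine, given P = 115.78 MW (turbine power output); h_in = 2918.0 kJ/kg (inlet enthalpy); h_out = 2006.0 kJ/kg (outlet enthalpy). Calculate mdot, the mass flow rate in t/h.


mdot = P * 1000 / (h_in - h_out)
mdot = 115.78 * 1000 / (2918.0 - 2006.0)
mdot = 126.9518 kg/s
Convert: 126.9518 kg/s * 3.6 = 457.03 t/h
mdot = 457.03 t/h


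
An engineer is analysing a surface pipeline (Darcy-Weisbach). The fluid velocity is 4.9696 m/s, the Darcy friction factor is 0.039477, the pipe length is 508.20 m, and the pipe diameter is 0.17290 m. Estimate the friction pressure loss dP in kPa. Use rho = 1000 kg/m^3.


dP = f * (L/D) * (rho*vel^2/2) / 1000
dP = 0.039477 * (508.20/0.17290) * (1000*4.9696^2/2) / 1000
dP = 1432.8 kPa


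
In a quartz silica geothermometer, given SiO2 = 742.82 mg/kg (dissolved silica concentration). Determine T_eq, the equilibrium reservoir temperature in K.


T_eq = 1309 / (5.19 - log10(SiO2)) - 273.15
T_eq = 1309 / (5.19 - log10(742.82)) - 273.15
T_eq = 291.2891 deg C
Convert to K: 291.2891 + 273.15 = 564.44 K
T_eq = 564.44 K


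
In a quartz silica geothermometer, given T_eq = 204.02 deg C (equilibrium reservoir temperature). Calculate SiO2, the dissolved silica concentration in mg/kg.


SiO2 = 10^(5.19 - 1309/(T_eq + 273.15))
SiO2 = 10^(5.19 - 1309/(204.02 + 273.15))
SiO2 = 279.73 mg/kg


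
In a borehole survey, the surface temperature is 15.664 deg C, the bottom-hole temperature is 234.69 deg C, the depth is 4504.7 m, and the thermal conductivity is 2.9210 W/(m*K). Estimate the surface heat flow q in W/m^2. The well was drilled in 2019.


Step 1: grad = (T_d - T_surf)/d * 1000 = (234.69 - 15.664)/4504.7 * 1000 = 48.62166 deg C/km
Step 2: q = k * grad / 1000 = 2.921 * 48.62166 / 1000 = 0.14202 W/m^2
q = 0.14202 W/m^2


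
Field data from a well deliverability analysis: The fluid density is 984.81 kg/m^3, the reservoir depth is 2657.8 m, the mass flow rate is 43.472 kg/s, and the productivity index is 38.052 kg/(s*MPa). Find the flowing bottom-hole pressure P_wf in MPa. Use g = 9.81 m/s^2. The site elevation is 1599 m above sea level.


Step 1: P_i = rho*g*h/1e6 = 984.81*9.81*2657.8/1e6 = 25.67697 MPa
Step 2: P_wf = P_i - mdot/PI = 25.67697 - 43.472/38.052 = 24.535 MPa
P_wf = 24.535 MPa


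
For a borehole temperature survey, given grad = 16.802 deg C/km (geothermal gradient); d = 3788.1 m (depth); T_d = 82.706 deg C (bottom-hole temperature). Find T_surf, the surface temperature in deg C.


T_surf = T_d - grad * d / 1000
T_surf = 82.706 - 16.802 * 3788.1 / 1000
T_surf = 19.058 deg C


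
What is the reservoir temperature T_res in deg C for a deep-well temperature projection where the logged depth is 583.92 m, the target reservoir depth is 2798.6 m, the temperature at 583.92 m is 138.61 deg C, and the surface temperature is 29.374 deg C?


Step 1: grad = (T_d1 - T_surf)/d1 * 1000 = (138.61 - 29.374)/583.92 * 1000 = 187.0736 deg C/km
Step 2: T_res = T_surf + grad*d2/1000 = 29.374 + 187.0736*2798.6/1000 = 552.92 deg C
T_res = 552.92 deg C


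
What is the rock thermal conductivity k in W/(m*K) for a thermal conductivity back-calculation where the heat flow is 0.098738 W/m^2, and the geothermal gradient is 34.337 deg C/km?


k = q / (grad / 1000)
k = 0.098738 / (34.337 / 1000)
k = 2.8756 W/(m*K)


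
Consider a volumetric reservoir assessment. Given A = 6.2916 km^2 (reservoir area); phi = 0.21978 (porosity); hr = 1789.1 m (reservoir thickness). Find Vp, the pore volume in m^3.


Vp = A * 1e6 * hr * phi
Vp = 6.2916 * 1e6 * 1789.1 * 0.21978
Vp = 2.4739e+09 m^3


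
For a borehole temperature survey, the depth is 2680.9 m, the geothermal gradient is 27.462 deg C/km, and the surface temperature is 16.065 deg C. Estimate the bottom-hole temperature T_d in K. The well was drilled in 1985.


T_d = T_surf + grad * d / 1000
T_d = 16.065 + 27.462 * 2680.9 / 1000
T_d = 89.68788 deg C
Convert to K: 89.68788 + 273.15 = 362.84 K
T_d = 362.84 K


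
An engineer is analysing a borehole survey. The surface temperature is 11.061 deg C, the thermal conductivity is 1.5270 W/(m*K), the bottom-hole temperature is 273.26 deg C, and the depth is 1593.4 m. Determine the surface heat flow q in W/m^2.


Step 1: grad = (T_d - T_surf)/d * 1000 = (273.26 - 11.061)/1593.4 * 1000 = 164.5532 deg C/km
Step 2: q = k * grad / 1000 = 1.527 * 164.5532 / 1000 = 0.25127 W/m^2
q = 0.25127 W/m^2


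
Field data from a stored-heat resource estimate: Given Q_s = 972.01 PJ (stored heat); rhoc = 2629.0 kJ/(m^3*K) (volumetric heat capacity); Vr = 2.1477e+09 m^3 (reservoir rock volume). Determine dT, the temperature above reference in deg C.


dT = Q_s * 1e12 / (Vr * rhoc)
dT = 972.01 * 1e12 / (2.1477e+09 * 2629.0)
dT = 172.1498 K
Convert (temperature difference, 1 K = 1 deg C): 172.1498 K = 172.1498 deg C
dT = 172.15 deg C


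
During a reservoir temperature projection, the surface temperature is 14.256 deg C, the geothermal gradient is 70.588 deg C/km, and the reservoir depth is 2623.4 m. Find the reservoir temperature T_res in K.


T_res = T_surf + grad * d / 1000
T_res = 14.256 + 70.588 * 2623.4 / 1000
T_res = 199.4366 deg C
Convert to K: 199.4366 + 273.15 = 472.59 K
T_res = 472.59 K


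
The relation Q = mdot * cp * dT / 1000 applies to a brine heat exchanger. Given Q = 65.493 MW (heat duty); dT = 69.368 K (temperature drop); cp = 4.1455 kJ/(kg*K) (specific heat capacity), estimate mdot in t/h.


mdot = Q * 1000 / (cp * dT)
mdot = 65.493 * 1000 / (4.1455 * 69.368)
mdot = 227.7502 kg/s
Convert: 227.7502 kg/s * 3.6 = 819.90 t/h
mdot = 819.90 t/h


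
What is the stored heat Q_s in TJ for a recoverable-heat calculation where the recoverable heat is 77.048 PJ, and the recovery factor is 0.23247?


Q_s = Q_rec / RF
Q_s = 77.048 / 0.23247
Q_s = 331.4320 PJ
Convert: 331.4320 PJ * 1000.0 = 3.3143e+05 TJ
Q_s = 3.3143e+05 TJ


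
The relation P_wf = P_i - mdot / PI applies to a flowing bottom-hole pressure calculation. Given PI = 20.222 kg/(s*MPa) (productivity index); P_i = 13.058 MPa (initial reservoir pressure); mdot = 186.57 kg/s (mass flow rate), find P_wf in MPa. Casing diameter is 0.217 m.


P_wf = P_i - mdot / PI
P_wf = 13.058 - 186.57 / 20.222
P_wf = 3.8319 MPa


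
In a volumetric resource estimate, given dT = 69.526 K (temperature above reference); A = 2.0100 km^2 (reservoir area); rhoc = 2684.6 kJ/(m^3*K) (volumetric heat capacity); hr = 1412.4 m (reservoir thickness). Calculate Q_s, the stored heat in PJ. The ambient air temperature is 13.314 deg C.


Step 1: Vr = A*1e6*hr = 2.01*1e6*1412.4 = 2.838924e+09 m^3
Step 2: Q_s = Vr*rhoc*dT/1e12 = 2.838924e+09*2684.6*69.526/1e12 = 529.88 PJ
Q_s = 529.88 PJ


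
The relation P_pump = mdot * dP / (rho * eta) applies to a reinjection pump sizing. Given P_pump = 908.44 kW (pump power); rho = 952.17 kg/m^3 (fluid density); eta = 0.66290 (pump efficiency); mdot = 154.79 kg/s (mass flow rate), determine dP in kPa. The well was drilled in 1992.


dP = P_pump * rho * eta / mdot
dP = 908.44 * 952.17 * 0.66290 / 154.79
dP = 3704.4 kPa


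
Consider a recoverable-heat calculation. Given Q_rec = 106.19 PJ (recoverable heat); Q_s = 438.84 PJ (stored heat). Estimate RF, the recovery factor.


RF = Q_rec / Q_s
RF = 106.19 / 438.84
RF = 0.24198


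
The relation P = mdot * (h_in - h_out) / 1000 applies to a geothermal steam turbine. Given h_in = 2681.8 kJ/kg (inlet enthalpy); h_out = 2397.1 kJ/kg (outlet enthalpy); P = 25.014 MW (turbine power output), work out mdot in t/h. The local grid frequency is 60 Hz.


mdot = P * 1000 / (h_in - h_out)
mdot = 25.014 * 1000 / (2681.8 - 2397.1)
mdot = 87.86091 kg/s
Convert: 87.86091 kg/s * 3.6 = 316.30 t/h
mdot = 316.30 t/h


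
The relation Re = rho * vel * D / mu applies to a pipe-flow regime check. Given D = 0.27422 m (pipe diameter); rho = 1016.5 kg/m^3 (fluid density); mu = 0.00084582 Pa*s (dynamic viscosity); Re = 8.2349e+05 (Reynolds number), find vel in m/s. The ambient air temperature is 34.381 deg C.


vel = Re * mu / (rho * D)
vel = 8.2349e+05 * 0.00084582 / (1016.5 * 0.27422)
vel = 2.4988 m/s


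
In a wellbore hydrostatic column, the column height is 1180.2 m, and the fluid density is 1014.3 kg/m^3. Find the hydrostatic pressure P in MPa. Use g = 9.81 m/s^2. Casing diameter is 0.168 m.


P = rho * g * h / 1e6
P = 1014.3 * 9.81 * 1180.2 / 1e6
P = 11.743 MPa


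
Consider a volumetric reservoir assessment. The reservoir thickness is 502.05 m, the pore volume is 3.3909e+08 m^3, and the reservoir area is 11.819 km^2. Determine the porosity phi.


phi = Vp / (A * 1e6 * hr)
phi = 3.3909e+08 / (11.819 * 1e6 * 502.05)
phi = 0.057146


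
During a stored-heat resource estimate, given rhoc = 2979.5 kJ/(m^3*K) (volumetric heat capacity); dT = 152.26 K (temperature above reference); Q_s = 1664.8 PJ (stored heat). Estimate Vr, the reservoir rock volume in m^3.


Vr = Q_s * 1e12 / (rhoc * dT)
Vr = 1664.8 * 1e12 / (2979.5 * 152.26)
Vr = 3.6697e+09 m^3


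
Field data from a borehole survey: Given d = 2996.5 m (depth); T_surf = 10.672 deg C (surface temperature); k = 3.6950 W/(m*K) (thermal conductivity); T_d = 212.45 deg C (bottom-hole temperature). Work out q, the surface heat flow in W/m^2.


Step 1: grad = (T_d - T_surf)/d * 1000 = (212.45 - 10.672)/2996.5 * 1000 = 67.33789 deg C/km
Step 2: q = k * grad / 1000 = 3.695 * 67.33789 / 1000 = 0.24881 W/m^2
q = 0.24881 W/m^2


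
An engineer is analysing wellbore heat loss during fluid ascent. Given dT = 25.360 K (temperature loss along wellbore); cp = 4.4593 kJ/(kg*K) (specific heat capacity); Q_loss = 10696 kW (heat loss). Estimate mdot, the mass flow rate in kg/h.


mdot = Q_loss / (cp * dT)
mdot = 10696 / (4.4593 * 25.360)
mdot = 94.58134 kg/s
Convert: 94.58134 kg/s * 3600.0 = 3.4049e+05 kg/h
mdot = 3.4049e+05 kg/h


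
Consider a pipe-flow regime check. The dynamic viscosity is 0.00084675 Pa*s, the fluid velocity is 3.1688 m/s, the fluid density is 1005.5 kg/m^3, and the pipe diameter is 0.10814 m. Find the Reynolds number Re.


Re = rho * vel * D / mu
Re = 1005.5 * 3.1688 * 0.10814 / 0.00084675
Re = 4.0692e+05


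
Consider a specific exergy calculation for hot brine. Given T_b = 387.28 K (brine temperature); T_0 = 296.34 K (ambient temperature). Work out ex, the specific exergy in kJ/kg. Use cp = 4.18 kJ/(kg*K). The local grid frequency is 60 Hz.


ex = cp * ((T_b - T_0) - T_0 * ln(T_b/T_0))
ex = 4.18 * ((387.28 - 296.34) - 296.34 * ln(387.28/296.34))
ex = 48.603 kJ/kg


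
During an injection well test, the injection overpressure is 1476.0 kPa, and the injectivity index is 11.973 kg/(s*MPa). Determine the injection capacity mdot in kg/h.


mdot = II * dP / 1000
mdot = 11.973 * 1476.0 / 1000
mdot = 17.67215 kg/s
Convert: 17.67215 kg/s * 3600.0 = 63620 kg/h
mdot = 63620 kg/h


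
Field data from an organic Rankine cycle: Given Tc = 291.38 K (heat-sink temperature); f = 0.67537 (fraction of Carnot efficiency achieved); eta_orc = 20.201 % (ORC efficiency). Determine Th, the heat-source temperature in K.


Th = Tc / (1 - (eta_orc/100)/f)
Th = 291.38 / (1 - (20.201/100)/0.67537)
Th = 415.73 K


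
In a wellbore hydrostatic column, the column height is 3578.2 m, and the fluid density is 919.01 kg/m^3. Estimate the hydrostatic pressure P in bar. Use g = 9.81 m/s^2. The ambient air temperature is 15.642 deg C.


P = rho * g * h / 1e6
P = 919.01 * 9.81 * 3578.2 / 1e6
P = 32.25922 MPa
Convert: 32.25922 MPa * 10.0 = 322.59 bar
P = 322.59 bar


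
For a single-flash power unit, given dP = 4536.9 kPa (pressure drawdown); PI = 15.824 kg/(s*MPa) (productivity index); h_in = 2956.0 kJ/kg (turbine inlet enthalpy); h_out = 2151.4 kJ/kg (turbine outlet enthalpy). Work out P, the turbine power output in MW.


Step 1: mdot = PI * dP / 1000 = 15.824 * 4536.9 / 1000 = 71.79191 kg/s
Step 2: P = mdot*(h_in - h_out)/1000 = 71.79191*(2956.0 - 2151.4)/1000 = 57.764 MW
P = 57.764 MW


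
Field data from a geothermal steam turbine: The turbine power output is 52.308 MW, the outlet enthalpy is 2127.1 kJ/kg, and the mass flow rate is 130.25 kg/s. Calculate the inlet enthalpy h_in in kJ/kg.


h_in = h_out + P * 1000 / mdot
h_in = 2127.1 + 52.308 * 1000 / 130.25
h_in = 2528.7 kJ/kg


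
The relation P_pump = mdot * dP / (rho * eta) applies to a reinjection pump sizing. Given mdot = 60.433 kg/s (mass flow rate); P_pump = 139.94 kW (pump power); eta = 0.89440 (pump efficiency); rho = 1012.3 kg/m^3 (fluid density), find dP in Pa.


dP = P_pump * rho * eta / mdot
dP = 139.94 * 1012.3 * 0.89440 / 60.433
dP = 2096.567 kPa
Convert: 2096.567 kPa * 1000.0 = 2.0966e+06 Pa
dP = 2.0966e+06 Pa


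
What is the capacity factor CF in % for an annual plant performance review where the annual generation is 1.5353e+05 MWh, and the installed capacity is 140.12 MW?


CF = E_a / (cap * 8760) * 100
CF = 1.5353e+05 / (140.12 * 8760) * 100
CF = 12.508 %


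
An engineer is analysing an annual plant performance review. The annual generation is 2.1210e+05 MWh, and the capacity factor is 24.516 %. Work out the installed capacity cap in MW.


cap = E_a / (CF/100 * 8760)
cap = 2.1210e+05 / (24.516/100 * 8760)
cap = 98.761 MW


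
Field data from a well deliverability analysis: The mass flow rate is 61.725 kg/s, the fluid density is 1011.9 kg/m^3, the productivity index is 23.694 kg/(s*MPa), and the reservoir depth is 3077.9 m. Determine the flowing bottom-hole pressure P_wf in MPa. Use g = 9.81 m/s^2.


Step 1: P_i = rho*g*h/1e6 = 1011.9*9.81*3077.9/1e6 = 30.55351 MPa
Step 2: P_wf = P_i - mdot/PI = 30.55351 - 61.725/23.694 = 27.948 MPa
P_wf = 27.948 MPa


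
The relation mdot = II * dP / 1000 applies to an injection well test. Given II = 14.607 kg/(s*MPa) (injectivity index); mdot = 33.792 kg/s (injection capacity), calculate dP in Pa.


dP = mdot * 1000 / II
dP = 33.792 * 1000 / 14.607
dP = 2313.411 kPa
Convert: 2313.411 kPa * 1000.0 = 2.3134e+06 Pa
dP = 2.3134e+06 Pa


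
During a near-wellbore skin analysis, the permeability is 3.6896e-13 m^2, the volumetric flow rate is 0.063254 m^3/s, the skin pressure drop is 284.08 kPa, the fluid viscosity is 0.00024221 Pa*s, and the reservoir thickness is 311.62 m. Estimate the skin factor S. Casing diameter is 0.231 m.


S = dP_s * 1000 * 2*pi*k*hr / (q*mu)
S = 284.08 * 1000 * 2*pi*3.6896e-13*311.62 / (0.063254*0.00024221)
S = 13.395


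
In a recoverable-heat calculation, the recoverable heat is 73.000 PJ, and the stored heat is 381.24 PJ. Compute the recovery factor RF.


RF = Q_rec / Q_s
RF = 73.000 / 381.24
RF = 0.19148


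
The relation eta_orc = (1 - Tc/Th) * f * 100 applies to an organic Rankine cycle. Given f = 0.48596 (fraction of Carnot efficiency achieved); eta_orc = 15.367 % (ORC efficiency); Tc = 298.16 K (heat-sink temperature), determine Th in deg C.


Th = Tc / (1 - (eta_orc/100)/f)
Th = 298.16 / (1 - (15.367/100)/0.48596)
Th = 436.0463 K
Convert to deg C: 436.0463 - 273.15 = 162.90 deg C
Th = 162.90 deg C


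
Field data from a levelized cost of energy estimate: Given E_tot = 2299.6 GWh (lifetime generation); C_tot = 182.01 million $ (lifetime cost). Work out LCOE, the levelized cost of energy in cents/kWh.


LCOE = C_tot / E_tot * 100
LCOE = 182.01 / 2299.6 * 100
LCOE = 7.9149 cents/kWh


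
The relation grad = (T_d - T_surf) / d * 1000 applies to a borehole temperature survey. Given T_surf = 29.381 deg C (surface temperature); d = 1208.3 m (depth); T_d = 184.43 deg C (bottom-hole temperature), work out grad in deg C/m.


grad = (T_d - T_surf) / d * 1000
grad = (184.43 - 29.381) / 1208.3 * 1000
grad = 128.3200 deg C/km
Convert: 128.3200 deg C/km * 0.001 = 0.12832 deg C/m
grad = 0.12832 deg C/m


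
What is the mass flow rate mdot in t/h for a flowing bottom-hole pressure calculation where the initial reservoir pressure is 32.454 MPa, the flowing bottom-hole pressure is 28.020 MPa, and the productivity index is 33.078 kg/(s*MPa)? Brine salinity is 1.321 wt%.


mdot = (P_i - P_wf) * PI
mdot = (32.454 - 28.020) * 33.078
mdot = 146.6679 kg/s
Convert: 146.6679 kg/s * 3.6 = 528.00 t/h
mdot = 528.00 t/h


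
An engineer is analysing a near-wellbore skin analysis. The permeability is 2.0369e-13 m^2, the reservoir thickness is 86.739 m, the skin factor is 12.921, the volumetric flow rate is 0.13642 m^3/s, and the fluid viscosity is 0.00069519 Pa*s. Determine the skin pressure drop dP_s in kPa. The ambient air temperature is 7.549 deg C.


dP_s = S * q * mu / (2*pi*k*hr) / 1000
dP_s = 12.921 * 0.13642 * 0.00069519 / (2*pi*2.0369e-13*86.739) / 1000
dP_s = 11039 kPa


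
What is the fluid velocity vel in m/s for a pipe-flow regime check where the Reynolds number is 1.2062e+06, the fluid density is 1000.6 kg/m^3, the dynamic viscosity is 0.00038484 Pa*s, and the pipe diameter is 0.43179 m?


vel = Re * mu / (rho * D)
vel = 1.2062e+06 * 0.00038484 / (1000.6 * 0.43179)
vel = 1.0744 m/s


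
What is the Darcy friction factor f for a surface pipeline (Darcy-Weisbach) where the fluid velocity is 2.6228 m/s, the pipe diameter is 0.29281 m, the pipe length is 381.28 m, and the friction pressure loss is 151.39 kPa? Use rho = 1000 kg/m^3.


f = dP*1000 / ((L/D)*(rho*vel^2/2))
f = 151.39*1000 / ((381.28/0.29281)*(1000*2.6228^2/2))
f = 0.033802


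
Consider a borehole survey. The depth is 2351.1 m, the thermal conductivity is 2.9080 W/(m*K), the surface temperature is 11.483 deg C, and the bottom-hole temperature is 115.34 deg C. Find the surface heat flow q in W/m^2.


Step 1: grad = (T_d - T_surf)/d * 1000 = (115.34 - 11.483)/2351.1 * 1000 = 44.17379 deg C/km
Step 2: q = k * grad / 1000 = 2.908 * 44.17379 / 1000 = 0.12846 W/m^2
q = 0.12846 W/m^2


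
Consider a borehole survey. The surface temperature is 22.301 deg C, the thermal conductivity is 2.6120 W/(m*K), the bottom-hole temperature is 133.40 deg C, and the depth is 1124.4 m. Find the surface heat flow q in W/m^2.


Step 1: grad = (T_d - T_surf)/d * 1000 = (133.4 - 22.301)/1124.4 * 1000 = 98.80736 deg C/km
Step 2: q = k * grad / 1000 = 2.612 * 98.80736 / 1000 = 0.25808 W/m^2
q = 0.25808 W/m^2


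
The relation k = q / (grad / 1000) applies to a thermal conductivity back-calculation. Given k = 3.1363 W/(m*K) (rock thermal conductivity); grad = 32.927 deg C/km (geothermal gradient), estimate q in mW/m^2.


q = k * grad / 1000
q = 3.1363 * 32.927 / 1000
q = 0.1032690 W/m^2
Convert: 0.1032690 W/m^2 * 1000.0 = 103.27 mW/m^2
q = 103.27 mW/m^2


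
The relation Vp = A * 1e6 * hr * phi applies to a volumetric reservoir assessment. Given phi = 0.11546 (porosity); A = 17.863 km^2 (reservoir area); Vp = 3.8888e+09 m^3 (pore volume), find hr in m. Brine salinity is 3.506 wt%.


hr = Vp / (A * 1e6 * phi)
hr = 3.8888e+09 / (17.863 * 1e6 * 0.11546)
hr = 1885.5 m


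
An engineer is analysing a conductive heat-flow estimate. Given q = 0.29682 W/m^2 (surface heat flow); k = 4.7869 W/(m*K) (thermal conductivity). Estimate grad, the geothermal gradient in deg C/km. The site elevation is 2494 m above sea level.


grad = q * 1000 / k
grad = 0.29682 * 1000 / 4.7869
grad = 62.007 deg C/km


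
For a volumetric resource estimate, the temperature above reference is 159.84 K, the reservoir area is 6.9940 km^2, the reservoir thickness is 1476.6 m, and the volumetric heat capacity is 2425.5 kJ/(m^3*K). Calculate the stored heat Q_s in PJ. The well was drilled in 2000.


Step 1: Vr = A*1e6*hr = 6.994*1e6*1476.6 = 1.032734e+10 m^3
Step 2: Q_s = Vr*rhoc*dT/1e12 = 1.032734e+10*2425.5*159.84/1e12 = 4003.8 PJ
Q_s = 4003.8 PJ


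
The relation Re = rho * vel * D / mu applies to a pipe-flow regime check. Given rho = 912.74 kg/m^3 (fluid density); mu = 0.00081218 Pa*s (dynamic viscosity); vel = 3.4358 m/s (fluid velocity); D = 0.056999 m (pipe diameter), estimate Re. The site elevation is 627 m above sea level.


Re = rho * vel * D / mu
Re = 912.74 * 3.4358 * 0.056999 / 0.00081218
Re = 2.2008e+05


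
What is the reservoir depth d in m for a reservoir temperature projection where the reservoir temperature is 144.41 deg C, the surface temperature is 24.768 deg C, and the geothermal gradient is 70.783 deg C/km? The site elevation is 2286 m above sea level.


d = (T_res - T_surf) / grad * 1000
d = (144.41 - 24.768) / 70.783 * 1000
d = 1690.3 m
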